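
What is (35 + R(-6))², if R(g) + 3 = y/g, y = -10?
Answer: 10201/9 ≈ 1133.4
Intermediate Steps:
R(g) = -3 - 10/g
(35 + R(-6))² = (35 + (-3 - 10/(-6)))² = (35 + (-3 - 10*(-⅙)))² = (35 + (-3 + 5/3))² = (35 - 4/3)² = (101/3)² = 10201/9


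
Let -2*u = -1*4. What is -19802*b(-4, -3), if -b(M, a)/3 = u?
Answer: 118812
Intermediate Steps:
u = 2 (u = -(-1)*4/2 = -½*(-4) = 2)
b(M, a) = -6 (b(M, a) = -3*2 = -6)
-19802*b(-4, -3) = -19802*(-6) = 118812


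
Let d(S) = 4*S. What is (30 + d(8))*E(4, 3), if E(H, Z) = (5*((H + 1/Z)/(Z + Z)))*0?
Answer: 0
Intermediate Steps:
E(H, Z) = 0 (E(H, Z) = (5*((H + 1/Z)/((2*Z))))*0 = (5*((H + 1/Z)*(1/(2*Z))))*0 = (5*((H + 1/Z)/(2*Z)))*0 = (5*(H + 1/Z)/(2*Z))*0 = 0)
(30 + d(8))*E(4, 3) = (30 + 4*8)*0 = (30 + 32)*0 = 62*0 = 0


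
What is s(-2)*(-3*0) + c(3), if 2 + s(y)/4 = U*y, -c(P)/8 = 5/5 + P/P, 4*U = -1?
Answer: -16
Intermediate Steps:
U = -1/4 (U = (1/4)*(-1) = -1/4 ≈ -0.25000)
c(P) = -16 (c(P) = -8*(5/5 + P/P) = -8*(5*(1/5) + 1) = -8*(1 + 1) = -8*2 = -16)
s(y) = -8 - y (s(y) = -8 + 4*(-y/4) = -8 - y)
s(-2)*(-3*0) + c(3) = (-8 - 1*(-2))*(-3*0) - 16 = (-8 + 2)*0 - 16 = -6*0 - 16 = 0 - 16 = -16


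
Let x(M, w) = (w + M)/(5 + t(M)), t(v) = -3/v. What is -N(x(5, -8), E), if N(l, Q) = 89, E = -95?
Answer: -89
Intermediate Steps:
x(M, w) = (M + w)/(5 - 3/M) (x(M, w) = (w + M)/(5 - 3/M) = (M + w)/(5 - 3/M))
-N(x(5, -8), E) = -1*89 = -89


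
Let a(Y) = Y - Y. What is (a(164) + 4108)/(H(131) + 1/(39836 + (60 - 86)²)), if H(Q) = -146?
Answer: -166423296/5914751 ≈ -28.137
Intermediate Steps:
a(Y) = 0
(a(164) + 4108)/(H(131) + 1/(39836 + (60 - 86)²)) = (0 + 4108)/(-146 + 1/(39836 + (60 - 86)²)) = 4108/(-146 + 1/(39836 + (-26)²)) = 4108/(-146 + 1/(39836 + 676)) = 4108/(-146 + 1/40512) = 4108/(-5914751/40512) = 4108*(-40512/5914751) = -166423296/5914751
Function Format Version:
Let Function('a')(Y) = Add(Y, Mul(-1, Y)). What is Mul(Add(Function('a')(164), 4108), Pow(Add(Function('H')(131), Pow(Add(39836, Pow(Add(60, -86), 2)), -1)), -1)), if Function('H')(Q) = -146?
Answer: Rational(-166423296, 5914751) ≈ -28.137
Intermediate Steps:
Function('a')(Y) = 0
Mul(Add(Function('a')(164), 4108), Pow(Add(Function('H')(131), Pow(Add(39836, Pow(Add(60, -86), 2)), -1)), -1)) = Mul(Add(0, 4108), Pow(Add(-146, Pow(Add(39836, Pow(Add(60, -86), 2)), -1)), -1)) = Mul(4108, Pow(Add(-146, Pow(Add(39836, Pow(-26, 2)), -1)), -1)) = Mul(4108, Pow(Add(-146, Pow(Add(39836, 676), -1)), -1)) = Mul(4108, Pow(Add(-146, Pow(40512, -1)), -1)) = Mul(4108, Pow(Add(-146, Rational(1, 40512)), -1)) = Mul(4108, Pow(Rational(-5914751, 40512), -1)) = Mul(4108, Rational(-40512, 5914751)) = Rational(-166423296, 5914751)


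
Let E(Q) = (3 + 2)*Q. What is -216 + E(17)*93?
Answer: 7689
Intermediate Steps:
E(Q) = 5*Q
-216 + E(17)*93 = -216 + (5*17)*93 = -216 + 85*93 = -216 + 7905 = 7689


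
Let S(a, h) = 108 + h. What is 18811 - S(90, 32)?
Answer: 18671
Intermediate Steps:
18811 - S(90, 32) = 18811 - (108 + 32) = 18811 - 1*140 = 18811 - 140 = 18671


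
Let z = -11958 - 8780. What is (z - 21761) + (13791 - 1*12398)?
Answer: -41106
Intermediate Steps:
z = -20738
(z - 21761) + (13791 - 1*12398) = (-20738 - 21761) + (13791 - 1*12398) = -42499 + (13791 - 12398) = -42499 + 1393 = -41106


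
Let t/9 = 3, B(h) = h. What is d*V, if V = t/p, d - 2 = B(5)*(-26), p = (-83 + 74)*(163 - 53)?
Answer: 192/55 ≈ 3.4909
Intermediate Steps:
p = -990 (p = -9*110 = -990)
t = 27 (t = 9*3 = 27)
d = -128 (d = 2 + 5*(-26) = 2 - 130 = -128)
V = -3/110 (V = 27/(-990) = -1/990*27 = -3/110 ≈ -0.027273)
d*V = -128*(-3/110) = 192/55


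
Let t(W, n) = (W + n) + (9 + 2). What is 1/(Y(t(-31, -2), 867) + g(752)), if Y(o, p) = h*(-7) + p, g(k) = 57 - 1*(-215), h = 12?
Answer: 1/1055 ≈ 0.00094787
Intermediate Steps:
t(W, n) = 11 + W + n (t(W, n) = (W + n) + 11 = 11 + W + n)
g(k) = 272 (g(k) = 57 + 215 = 272)
Y(o, p) = -84 + p (Y(o, p) = 12*(-7) + p = -84 + p)
1/(Y(t(-31, -2), 867) + g(752)) = 1/((-84 + 867) + 272) = 1/(783 + 272) = 1/1055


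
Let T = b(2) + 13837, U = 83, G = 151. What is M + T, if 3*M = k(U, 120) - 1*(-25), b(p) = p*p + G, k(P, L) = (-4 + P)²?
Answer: 48242/3 ≈ 16081.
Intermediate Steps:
b(p) = 151 + p² (b(p) = p*p + 151 = p² + 151 = 151 + p²)
M = 6266/3 (M = ((-4 + 83)² - 1*(-25))/3 = (79² + 25)/3 = (6241 + 25)/3 = (⅓)*6266 = 6266/3 ≈ 2088.7)
T = 13992 (T = (151 + 2²) + 13837 = (151 + 4) + 13837 = 155 + 13837 = 13992)
M + T = 6266/3 + 13992 = 48242/3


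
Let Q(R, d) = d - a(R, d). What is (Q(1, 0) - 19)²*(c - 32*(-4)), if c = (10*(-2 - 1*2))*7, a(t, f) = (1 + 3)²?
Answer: -186200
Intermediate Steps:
a(t, f) = 16 (a(t, f) = 4² = 16)
Q(R, d) = -16 + d (Q(R, d) = d - 1*16 = d - 16 = -16 + d)
c = -280 (c = (10*(-2 - 2))*7 = (10*(-4))*7 = -40*7 = -280)
(Q(1, 0) - 19)²*(c - 32*(-4)) = ((-16 + 0) - 19)²*(-280 - 32*(-4)) = (-16 - 19)²*(-280 + 128) = (-35)²*(-152) = 1225*(-152) = -186200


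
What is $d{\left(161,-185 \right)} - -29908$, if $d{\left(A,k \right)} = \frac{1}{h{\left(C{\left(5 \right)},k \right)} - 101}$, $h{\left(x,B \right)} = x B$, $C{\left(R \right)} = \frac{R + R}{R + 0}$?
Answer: $\frac{14086667}{471} \approx 29908.0$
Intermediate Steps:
$C{\left(R \right)} = 2$ ($C{\left(R \right)} = \frac{2 R}{R} = 2$)
$h{\left(x,B \right)} = B x$
$d{\left(A,k \right)} = \frac{1}{-101 + 2 k}$ ($d{\left(A,k \right)} = \frac{1}{k 2 - 101} = \frac{1}{2 k - 101} = \frac{1}{-101 + 2 k}$)
$d{\left(161,-185 \right)} - -29908 = \frac{1}{-101 + 2 \left(-185\right)} - -29908 = \frac{1}{-101 - 370} + 29908 = \frac{1}{-471} + 29908 = - \frac{1}{471} + 29908 = \frac{14086667}{471}$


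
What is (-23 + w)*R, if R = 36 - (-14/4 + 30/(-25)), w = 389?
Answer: 74481/5 ≈ 14896.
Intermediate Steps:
R = 407/10 (R = 36 - (-14*¼ + 30*(-1/25)) = 36 - (-7/2 - 6/5) = 36 - 1*(-47/10) = 36 + 47/10 = 407/10 ≈ 40.700)
(-23 + w)*R = (-23 + 389)*(407/10) = 366*(407/10) = 74481/5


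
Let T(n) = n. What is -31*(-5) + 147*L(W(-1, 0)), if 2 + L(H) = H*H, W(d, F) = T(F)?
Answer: -139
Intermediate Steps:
W(d, F) = F
L(H) = -2 + H**2 (L(H) = -2 + H*H = -2 + H**2)
-31*(-5) + 147*L(W(-1, 0)) = -31*(-5) + 147*(-2 + 0**2) = 155 + 147*(-2 + 0) = 155 + 147*(-2) = 155 - 294 = -139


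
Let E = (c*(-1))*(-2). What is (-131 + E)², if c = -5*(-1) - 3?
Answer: 16129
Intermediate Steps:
c = 2 (c = 5 - 3 = 2)
E = 4 (E = (2*(-1))*(-2) = -2*(-2) = 4)
(-131 + E)² = (-131 + 4)² = (-127)² = 16129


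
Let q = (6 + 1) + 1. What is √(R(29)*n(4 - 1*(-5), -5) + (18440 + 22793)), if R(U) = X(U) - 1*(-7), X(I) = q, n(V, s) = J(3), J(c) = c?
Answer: √41278 ≈ 203.17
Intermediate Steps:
q = 8 (q = 7 + 1 = 8)
n(V, s) = 3
X(I) = 8
R(U) = 15 (R(U) = 8 - 1*(-7) = 8 + 7 = 15)
√(R(29)*n(4 - 1*(-5), -5) + (18440 + 22793)) = √(15*3 + (18440 + 22793)) = √(45 + 41233) = √41278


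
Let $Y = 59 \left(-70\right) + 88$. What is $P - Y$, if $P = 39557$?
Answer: $43599$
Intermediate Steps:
$Y = -4042$ ($Y = -4130 + 88 = -4042$)
$P - Y = 39557 - -4042 = 39557 + 4042 = 43599$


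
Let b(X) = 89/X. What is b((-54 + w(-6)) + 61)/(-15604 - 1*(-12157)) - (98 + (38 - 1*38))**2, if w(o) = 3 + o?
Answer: -132420041/13788 ≈ -9604.0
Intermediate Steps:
b((-54 + w(-6)) + 61)/(-15604 - 1*(-12157)) - (98 + (38 - 1*38))**2 = (89/((-54 + (3 - 6)) + 61))/(-15604 - 1*(-12157)) - (98 + (38 - 1*38))**2 = (89/((-54 - 3) + 61))/(-15604 + 12157) - (98 + (38 - 38))**2 = (89/(-57 + 61))/(-3447) - (98 + 0)**2 = (89/4)*(-1/3447) - 1*98**2 = (89*(1/4))*(-1/3447) - 1*9604 = (89/4)*(-1/3447) - 9604 = -89/13788 - 9604 = -132420041/13788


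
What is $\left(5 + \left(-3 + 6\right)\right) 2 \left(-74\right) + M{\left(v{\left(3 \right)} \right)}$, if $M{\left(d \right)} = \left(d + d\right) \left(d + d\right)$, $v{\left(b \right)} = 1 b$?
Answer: $-1148$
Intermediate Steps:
$v{\left(b \right)} = b$
$M{\left(d \right)} = 4 d^{2}$ ($M{\left(d \right)} = 2 d 2 d = 4 d^{2}$)
$\left(5 + \left(-3 + 6\right)\right) 2 \left(-74\right) + M{\left(v{\left(3 \right)} \right)} = \left(5 + \left(-3 + 6\right)\right) 2 \left(-74\right) + 4 \cdot 3^{2} = \left(5 + 3\right) 2 \left(-74\right) + 4 \cdot 9 = 8 \cdot 2 \left(-74\right) + 36 = 16 \left(-74\right) + 36 = -1184 + 36 = -1148$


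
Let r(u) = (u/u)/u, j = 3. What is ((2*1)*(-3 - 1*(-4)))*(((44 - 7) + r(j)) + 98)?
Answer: 812/3 ≈ 270.67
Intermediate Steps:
r(u) = 1/u
((2*1)*(-3 - 1*(-4)))*(((44 - 7) + r(j)) + 98) = ((2*1)*(-3 - 1*(-4)))*(((44 - 7) + 1/3) + 98) = (2*(-3 + 4))*((37 + ⅓) + 98) = (2*1)*(112/3 + 98) = 2*(406/3) = 812/3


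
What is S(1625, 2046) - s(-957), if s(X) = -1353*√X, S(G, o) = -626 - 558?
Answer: -1184 + 1353*I*√957 ≈ -1184.0 + 41856.0*I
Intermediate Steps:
S(G, o) = -1184
S(1625, 2046) - s(-957) = -1184 - (-1353)*√(-957) = -1184 - (-1353)*I*√957 = -1184 + 1353*I*√957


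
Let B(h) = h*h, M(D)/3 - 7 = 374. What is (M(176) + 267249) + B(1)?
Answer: 268393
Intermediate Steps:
M(D) = 1143 (M(D) = 21 + 3*374 = 21 + 1122 = 1143)
B(h) = h²
(M(176) + 267249) + B(1) = (1143 + 267249) + 1² = 268392 + 1 = 268393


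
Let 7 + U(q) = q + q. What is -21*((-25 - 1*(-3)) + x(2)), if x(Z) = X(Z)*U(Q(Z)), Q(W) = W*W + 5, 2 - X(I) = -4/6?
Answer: -154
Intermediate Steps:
X(I) = 8/3 (X(I) = 2 - (-4)/6 = 2 - 1*(-2/3) = 2 + 2/3 = 8/3)
Q(W) = 5 + W**2 (Q(W) = W**2 + 5 = 5 + W**2)
U(q) = -7 + 2*q (U(q) = -7 + (q + q) = -7 + 2*q)
x(Z) = 8 + 16*Z**2/3 (x(Z) = 8*(-7 + 2*(5 + Z**2))/3 = 8*(-7 + (10 + 2*Z**2))/3 = 8*(3 + 2*Z**2)/3 = 8 + 16*Z**2/3)
-21*((-25 - 1*(-3)) + x(2)) = -21*((-25 - 1*(-3)) + (8 + (16/3)*2**2)) = -21*((-25 + 3) + (8 + (16/3)*4)) = -21*(-22 + (8 + 64/3)) = -21*(-22 + 88/3) = -21*22/3 = -154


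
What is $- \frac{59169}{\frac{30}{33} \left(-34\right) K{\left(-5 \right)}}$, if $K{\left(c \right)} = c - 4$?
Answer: $- \frac{216953}{1020} \approx -212.7$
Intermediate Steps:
$K{\left(c \right)} = -4 + c$
$- \frac{59169}{\frac{30}{33} \left(-34\right) K{\left(-5 \right)}} = - \frac{59169}{\frac{30}{33} \left(-34\right) \left(-4 - 5\right)} = - \frac{59169}{30 \cdot \frac{1}{33} \left(-34\right) \left(-9\right)} = - \frac{59169}{\frac{10}{11} \left(-34\right) \left(-9\right)} = - \frac{59169}{\left(- \frac{340}{11}\right) \left(-9\right)} = - \frac{59169}{\frac{3060}{11}} = \left(-59169\right) \frac{11}{3060} = - \frac{216953}{1020}$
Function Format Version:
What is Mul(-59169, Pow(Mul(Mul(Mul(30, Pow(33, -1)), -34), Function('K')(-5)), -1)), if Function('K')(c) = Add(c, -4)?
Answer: Rational(-216953, 1020) ≈ -212.70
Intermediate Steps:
Function('K')(c) = Add(-4, c)
Mul(-59169, Pow(Mul(Mul(Mul(30, Pow(33, -1)), -34), Function('K')(-5)), -1)) = Mul(-59169, Pow(Mul(Mul(Mul(30, Pow(33, -1)), -34), Add(-4, -5)), -1)) = Mul(-59169, Pow(Mul(Mul(Mul(30, Rational(1, 33)), -34), -9), -1)) = Mul(-59169, Pow(Mul(Mul(Rational(10, 11), -34), -9), -1)) = Mul(-59169, Pow(Mul(Rational(-340, 11), -9), -1)) = Mul(-59169, Pow(Rational(3060, 11), -1)) = Mul(-59169, Rational(11, 3060)) = Rational(-216953, 1020)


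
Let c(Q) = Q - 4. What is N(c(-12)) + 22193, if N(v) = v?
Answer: 22177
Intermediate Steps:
c(Q) = -4 + Q
N(c(-12)) + 22193 = (-4 - 12) + 22193 = -16 + 22193 = 22177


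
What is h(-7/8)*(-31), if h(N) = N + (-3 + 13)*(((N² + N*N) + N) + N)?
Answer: 1519/16 ≈ 94.938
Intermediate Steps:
h(N) = 20*N² + 21*N (h(N) = N + 10*(((N² + N²) + N) + N) = N + 10*((2*N² + N) + N) = N + 10*((N + 2*N²) + N) = N + 10*(2*N + 2*N²) = N + (20*N + 20*N²) = 20*N² + 21*N)
h(-7/8)*(-31) = ((-7/8)*(21 + 20*(-7/8)))*(-31) = (((⅛)*(-7))*(21 + 20*((⅛)*(-7))))*(-31) = -7*(21 + 20*(-7/8))/8*(-31) = -7*(21 - 35/2)/8*(-31) = -7/8*7/2*(-31) = -49/16*(-31) = 1519/16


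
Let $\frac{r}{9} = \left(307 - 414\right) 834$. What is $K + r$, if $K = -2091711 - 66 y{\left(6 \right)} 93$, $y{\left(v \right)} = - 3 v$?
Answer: $-2784369$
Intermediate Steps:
$K = -1981227$ ($K = -2091711 - 66 \left(\left(-3\right) 6\right) 93 = -2091711 - 66 \left(-18\right) 93 = -2091711 - \left(-1188\right) 93 = -2091711 - -110484 = -2091711 + 110484 = -1981227$)
$r = -803142$ ($r = 9 \left(307 - 414\right) 834 = 9 \left(\left(-107\right) 834\right) = 9 \left(-89238\right) = -803142$)
$K + r = -1981227 - 803142 = -2784369$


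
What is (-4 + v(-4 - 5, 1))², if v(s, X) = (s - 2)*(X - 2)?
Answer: 49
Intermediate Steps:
v(s, X) = (-2 + X)*(-2 + s) (v(s, X) = (-2 + s)*(-2 + X) = (-2 + X)*(-2 + s))
(-4 + v(-4 - 5, 1))² = (-4 + (4 - 2*1 - 2*(-4 - 5) + 1*(-4 - 5)))² = (-4 + (4 - 2 - 2*(-9) + 1*(-9)))² = (-4 + (4 - 2 + 18 - 9))² = (-4 + 11)² = 7² = 49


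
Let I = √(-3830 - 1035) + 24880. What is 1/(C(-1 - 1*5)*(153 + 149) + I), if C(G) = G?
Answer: 23068/532137489 - I*√4865/532137489 ≈ 4.335e-5 - 1.3107e-7*I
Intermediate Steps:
I = 24880 + I*√4865 (I = √(-4865) + 24880 = I*√4865 + 24880 = 24880 + I*√4865 ≈ 24880.0 + 69.75*I)
1/(C(-1 - 1*5)*(153 + 149) + I) = 1/((-1 - 1*5)*(153 + 149) + (24880 + I*√4865)) = 1/((-1 - 5)*302 + (24880 + I*√4865)) = 1/(-6*302 + (24880 + I*√4865)) = 1/(-1812 + (24880 + I*√4865)) = 1/(23068 + I*√4865)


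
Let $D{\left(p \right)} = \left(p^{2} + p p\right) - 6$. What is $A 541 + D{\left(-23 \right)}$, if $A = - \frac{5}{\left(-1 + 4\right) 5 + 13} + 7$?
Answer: $\frac{132787}{28} \approx 4742.4$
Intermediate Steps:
$D{\left(p \right)} = -6 + 2 p^{2}$ ($D{\left(p \right)} = \left(p^{2} + p^{2}\right) - 6 = 2 p^{2} - 6 = -6 + 2 p^{2}$)
$A = \frac{191}{28}$ ($A = - \frac{5}{3 \cdot 5 + 13} + 7 = - \frac{5}{15 + 13} + 7 = - \frac{5}{28} + 7 = \frac{191}{28} \approx 6.8214$)
$A 541 + D{\left(-23 \right)} = \frac{191}{28} \cdot 541 - \left(6 - 2 \left(-23\right)^{2}\right) = \frac{103331}{28} + \left(-6 + 2 \cdot 529\right) = \frac{103331}{28} + \left(-6 + 1058\right) = \frac{103331}{28} + 1052 = \frac{132787}{28}$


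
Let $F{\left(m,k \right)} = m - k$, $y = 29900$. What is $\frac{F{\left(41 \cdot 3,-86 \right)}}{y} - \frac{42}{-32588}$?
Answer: $\frac{2016673}{243595300} \approx 0.0082788$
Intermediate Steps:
$\frac{F{\left(41 \cdot 3,-86 \right)}}{y} - \frac{42}{-32588} = \frac{41 \cdot 3 - -86}{29900} - \frac{42}{-32588} = \left(123 + 86\right) \frac{1}{29900} - - \frac{21}{16294} = 209 \cdot \frac{1}{29900} + \frac{21}{16294} = \frac{209}{29900} + \frac{21}{16294} = \frac{2016673}{243595300}$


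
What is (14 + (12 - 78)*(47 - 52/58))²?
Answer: 7715162896/841 ≈ 9.1738e+6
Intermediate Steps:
(14 + (12 - 78)*(47 - 52/58))² = (14 - 66*(47 - 52*1/58))² = (14 - 66*(47 - 26/29))² = (14 - 66*1337/29)² = (14 - 88242/29)² = (-87836/29)² = 7715162896/841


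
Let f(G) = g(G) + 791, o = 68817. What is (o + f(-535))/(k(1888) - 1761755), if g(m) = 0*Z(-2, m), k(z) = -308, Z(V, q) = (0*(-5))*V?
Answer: -69608/1762063 ≈ -0.039504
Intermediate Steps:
Z(V, q) = 0 (Z(V, q) = 0*V = 0)
g(m) = 0 (g(m) = 0*0 = 0)
f(G) = 791 (f(G) = 0 + 791 = 791)
(o + f(-535))/(k(1888) - 1761755) = (68817 + 791)/(-308 - 1761755) = 69608/(-1762063) = 69608*(-1/1762063) = -69608/1762063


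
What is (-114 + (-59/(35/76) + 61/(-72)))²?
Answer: 374865981169/6350400 ≈ 59030.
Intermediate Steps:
(-114 + (-59/(35/76) + 61/(-72)))² = (-114 + (-59/(35*(1/76)) + 61*(-1/72)))² = (-114 + (-59/35/76 - 61/72))² = (-114 + (-59*76/35 - 61/72))² = (-114 + (-4484/35 - 61/72))² = (-114 - 324983/2520)² = (-612263/2520)² = 374865981169/6350400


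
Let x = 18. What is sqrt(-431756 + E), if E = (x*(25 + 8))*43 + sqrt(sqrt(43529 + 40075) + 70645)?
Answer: sqrt(-406214 + sqrt(70645 + 2*sqrt(20901))) ≈ 637.14*I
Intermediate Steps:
E = 25542 + sqrt(70645 + 2*sqrt(20901)) (E = (18*(25 + 8))*43 + sqrt(sqrt(43529 + 40075) + 70645) = (18*33)*43 + sqrt(sqrt(83604) + 70645) = 594*43 + sqrt(2*sqrt(20901) + 70645) = 25542 + sqrt(70645 + 2*sqrt(20901)) ≈ 25808.)
sqrt(-431756 + E) = sqrt(-431756 + (25542 + sqrt(70645 + 2*sqrt(20901)))) = sqrt(-406214 + sqrt(70645 + 2*sqrt(20901)))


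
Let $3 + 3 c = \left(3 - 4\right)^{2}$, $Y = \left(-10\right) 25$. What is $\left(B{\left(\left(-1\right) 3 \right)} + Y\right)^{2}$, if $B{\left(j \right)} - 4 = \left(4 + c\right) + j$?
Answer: $\frac{543169}{9} \approx 60352.0$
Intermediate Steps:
$Y = -250$
$c = - \frac{2}{3}$ ($c = -1 + \frac{\left(3 - 4\right)^{2}}{3} = -1 + \frac{\left(-1\right)^{2}}{3} = -1 + \frac{1}{3} \cdot 1 = -1 + \frac{1}{3} = - \frac{2}{3} \approx -0.66667$)
$B{\left(j \right)} = \frac{22}{3} + j$ ($B{\left(j \right)} = 4 + \left(\left(4 - \frac{2}{3}\right) + j\right) = 4 + \left(\frac{10}{3} + j\right) = \frac{22}{3} + j$)
$\left(B{\left(\left(-1\right) 3 \right)} + Y\right)^{2} = \left(\left(\frac{22}{3} - 3\right) - 250\right)^{2} = \left(\frac{13}{3} - 250\right)^{2} = \left(- \frac{737}{3}\right)^{2} = \frac{543169}{9}$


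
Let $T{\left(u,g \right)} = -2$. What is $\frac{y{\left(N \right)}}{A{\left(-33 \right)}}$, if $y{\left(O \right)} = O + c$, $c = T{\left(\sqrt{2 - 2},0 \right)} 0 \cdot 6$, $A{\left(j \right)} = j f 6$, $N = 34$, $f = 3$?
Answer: $- \frac{17}{297} \approx -0.057239$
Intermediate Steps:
$A{\left(j \right)} = 18 j$ ($A{\left(j \right)} = j 3 \cdot 6 = 3 j 6 = 18 j$)
$c = 0$ ($c = \left(-2\right) 0 \cdot 6 = 0 \cdot 6 = 0$)
$y{\left(O \right)} = O$ ($y{\left(O \right)} = O + 0 = O$)
$\frac{y{\left(N \right)}}{A{\left(-33 \right)}} = \frac{34}{18 \left(-33\right)} = \frac{34}{-594} = 34 \left(- \frac{1}{594}\right) = - \frac{17}{297}$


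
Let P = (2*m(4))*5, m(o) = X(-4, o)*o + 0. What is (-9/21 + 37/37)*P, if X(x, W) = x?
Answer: -640/7 ≈ -91.429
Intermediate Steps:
m(o) = -4*o (m(o) = -4*o + 0 = -4*o)
P = -160 (P = (2*(-4*4))*5 = (2*(-16))*5 = -32*5 = -160)
(-9/21 + 37/37)*P = (-9/21 + 37/37)*(-160) = (-9*1/21 + 37*(1/37))*(-160) = (-3/7 + 1)*(-160) = (4/7)*(-160) = -640/7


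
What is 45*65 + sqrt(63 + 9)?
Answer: 2925 + 6*sqrt(2) ≈ 2933.5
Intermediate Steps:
45*65 + sqrt(63 + 9) = 2925 + sqrt(72) = 2925 + 6*sqrt(2)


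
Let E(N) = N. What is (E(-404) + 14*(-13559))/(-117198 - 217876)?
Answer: 95115/167537 ≈ 0.56773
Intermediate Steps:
(E(-404) + 14*(-13559))/(-117198 - 217876) = (-404 + 14*(-13559))/(-117198 - 217876) = (-404 - 189826)/(-335074) = -190230*(-1/335074) = 95115/167537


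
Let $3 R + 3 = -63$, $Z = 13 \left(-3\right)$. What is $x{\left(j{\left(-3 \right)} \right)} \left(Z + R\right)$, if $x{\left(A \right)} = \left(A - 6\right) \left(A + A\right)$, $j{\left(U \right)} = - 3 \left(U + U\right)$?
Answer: $-26352$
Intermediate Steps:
$Z = -39$
$R = -22$ ($R = -1 + \frac{1}{3} \left(-63\right) = -1 - 21 = -22$)
$j{\left(U \right)} = - 6 U$ ($j{\left(U \right)} = - 3 \cdot 2 U = - 6 U$)
$x{\left(A \right)} = 2 A \left(-6 + A\right)$ ($x{\left(A \right)} = \left(-6 + A\right) 2 A = 2 A \left(-6 + A\right)$)
$x{\left(j{\left(-3 \right)} \right)} \left(Z + R\right) = 2 \left(\left(-6\right) \left(-3\right)\right) \left(-6 - -18\right) \left(-39 - 22\right) = 2 \cdot 18 \left(-6 + 18\right) \left(-61\right) = 2 \cdot 18 \cdot 12 \left(-61\right) = 432 \left(-61\right) = -26352$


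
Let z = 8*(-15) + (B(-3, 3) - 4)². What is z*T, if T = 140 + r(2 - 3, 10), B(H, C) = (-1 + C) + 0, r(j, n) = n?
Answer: -17400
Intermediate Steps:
B(H, C) = -1 + C
z = -116 (z = 8*(-15) + ((-1 + 3) - 4)² = -120 + (2 - 4)² = -120 + (-2)² = -120 + 4 = -116)
T = 150 (T = 140 + 10 = 150)
z*T = -116*150 = -17400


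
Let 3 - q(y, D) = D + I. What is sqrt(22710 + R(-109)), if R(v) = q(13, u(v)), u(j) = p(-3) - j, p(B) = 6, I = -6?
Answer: 2*sqrt(5651) ≈ 150.35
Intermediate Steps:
u(j) = 6 - j
q(y, D) = 9 - D (q(y, D) = 3 - (D - 6) = 3 - (-6 + D) = 3 + (6 - D) = 9 - D)
R(v) = 3 + v (R(v) = 9 - (6 - v) = 9 + (-6 + v) = 3 + v)
sqrt(22710 + R(-109)) = sqrt(22710 + (3 - 109)) = sqrt(22710 - 106) = sqrt(22604) = 2*sqrt(5651)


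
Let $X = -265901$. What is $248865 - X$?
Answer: $514766$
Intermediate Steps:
$248865 - X = 248865 - -265901 = 248865 + 265901 = 514766$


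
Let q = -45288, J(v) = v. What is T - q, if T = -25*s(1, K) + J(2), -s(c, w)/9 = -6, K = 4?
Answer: 43940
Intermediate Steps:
s(c, w) = 54 (s(c, w) = -9*(-6) = 54)
T = -1348 (T = -25*54 + 2 = -1350 + 2 = -1348)
T - q = -1348 - 1*(-45288) = -1348 + 45288 = 43940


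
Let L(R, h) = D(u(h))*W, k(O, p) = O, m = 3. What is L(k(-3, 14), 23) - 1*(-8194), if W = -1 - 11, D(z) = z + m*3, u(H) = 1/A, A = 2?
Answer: 8080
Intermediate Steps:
u(H) = ½ (u(H) = 1/2 = ½)
D(z) = 9 + z (D(z) = z + 3*3 = z + 9 = 9 + z)
W = -12
L(R, h) = -114 (L(R, h) = (9 + ½)*(-12) = (19/2)*(-12) = -114)
L(k(-3, 14), 23) - 1*(-8194) = -114 - 1*(-8194) = -114 + 8194 = 8080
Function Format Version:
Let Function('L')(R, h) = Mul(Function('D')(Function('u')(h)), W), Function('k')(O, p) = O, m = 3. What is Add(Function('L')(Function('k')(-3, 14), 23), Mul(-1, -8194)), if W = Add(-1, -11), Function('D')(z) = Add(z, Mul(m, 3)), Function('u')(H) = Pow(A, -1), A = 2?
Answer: 8080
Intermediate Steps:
Function('u')(H) = Rational(1, 2) (Function('u')(H) = Pow(2, -1) = Rational(1, 2))
Function('D')(z) = Add(9, z) (Function('D')(z) = Add(z, Mul(3, 3)) = Add(z, 9) = Add(9, z))
W = -12
Function('L')(R, h) = -114 (Function('L')(R, h) = Mul(Add(9, Rational(1, 2)), -12) = Mul(Rational(19, 2), -12) = -114)
Add(Function('L')(Function('k')(-3, 14), 23), Mul(-1, -8194)) = Add(-114, Mul(-1, -8194)) = Add(-114, 8194) = 8080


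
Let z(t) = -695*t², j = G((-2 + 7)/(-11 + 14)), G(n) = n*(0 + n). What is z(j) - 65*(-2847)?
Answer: 14555080/81 ≈ 1.7969e+5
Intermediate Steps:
G(n) = n² (G(n) = n*n = n²)
j = 25/9 (j = ((-2 + 7)/(-11 + 14))² = (5/3)² = 25/9 ≈ 2.7778)
z(j) - 65*(-2847) = -695*(25/9)² - 65*(-2847) = -695*625/81 - 1*(-185055) = -434375/81 + 185055 = 14555080/81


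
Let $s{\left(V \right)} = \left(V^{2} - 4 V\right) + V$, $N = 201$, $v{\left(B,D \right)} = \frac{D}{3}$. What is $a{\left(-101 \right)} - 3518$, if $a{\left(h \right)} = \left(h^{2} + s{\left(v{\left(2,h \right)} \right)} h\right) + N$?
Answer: $- \frac{1060154}{9} \approx -1.1779 \cdot 10^{5}$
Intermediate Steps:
$v{\left(B,D \right)} = \frac{D}{3}$ ($v{\left(B,D \right)} = D \frac{1}{3} = \frac{D}{3}$)
$s{\left(V \right)} = V^{2} - 3 V$
$a{\left(h \right)} = 201 + h^{2} + \frac{h^{2} \left(-3 + \frac{h}{3}\right)}{3}$ ($a{\left(h \right)} = \left(h^{2} + \frac{h}{3} \left(-3 + \frac{h}{3}\right) h\right) + 201 = \left(h^{2} + \frac{h \left(-3 + \frac{h}{3}\right)}{3} h\right) + 201 = \left(h^{2} + \frac{h^{2} \left(-3 + \frac{h}{3}\right)}{3}\right) + 201 = 201 + h^{2} + \frac{h^{2} \left(-3 + \frac{h}{3}\right)}{3}$)
$a{\left(-101 \right)} - 3518 = \left(201 + \frac{\left(-101\right)^{3}}{9}\right) - 3518 = \left(201 + \frac{1}{9} \left(-1030301\right)\right) - 3518 = \left(201 - \frac{1030301}{9}\right) - 3518 = - \frac{1028492}{9} - 3518 = - \frac{1060154}{9}$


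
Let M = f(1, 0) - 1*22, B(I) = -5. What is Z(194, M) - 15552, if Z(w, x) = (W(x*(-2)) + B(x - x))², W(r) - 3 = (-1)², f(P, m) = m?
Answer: -15551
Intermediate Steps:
M = -22 (M = 0 - 1*22 = 0 - 22 = -22)
W(r) = 4 (W(r) = 3 + (-1)² = 3 + 1 = 4)
Z(w, x) = 1 (Z(w, x) = (4 - 5)² = (-1)² = 1)
Z(194, M) - 15552 = 1 - 15552 = -15551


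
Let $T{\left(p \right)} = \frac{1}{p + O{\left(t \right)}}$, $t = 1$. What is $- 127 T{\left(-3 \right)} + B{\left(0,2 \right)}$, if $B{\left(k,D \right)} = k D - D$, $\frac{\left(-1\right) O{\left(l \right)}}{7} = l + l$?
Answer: $\frac{93}{17} \approx 5.4706$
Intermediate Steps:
$O{\left(l \right)} = - 14 l$ ($O{\left(l \right)} = - 7 \left(l + l\right) = - 7 \cdot 2 l = - 14 l$)
$B{\left(k,D \right)} = - D + D k$ ($B{\left(k,D \right)} = D k - D = - D + D k$)
$T{\left(p \right)} = \frac{1}{-14 + p}$ ($T{\left(p \right)} = \frac{1}{p - 14} = \frac{1}{-14 + p}$)
$- 127 T{\left(-3 \right)} + B{\left(0,2 \right)} = - \frac{127}{-14 - 3} + 2 \left(-1 + 0\right) = - \frac{127}{-17} + 2 \left(-1\right) = \left(-127\right) \left(- \frac{1}{17}\right) - 2 = \frac{127}{17} - 2 = \frac{93}{17}$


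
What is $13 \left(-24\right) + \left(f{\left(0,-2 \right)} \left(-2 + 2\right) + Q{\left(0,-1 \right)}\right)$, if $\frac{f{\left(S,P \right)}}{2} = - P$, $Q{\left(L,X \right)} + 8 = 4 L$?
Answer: $-320$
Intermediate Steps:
$Q{\left(L,X \right)} = -8 + 4 L$
$f{\left(S,P \right)} = - 2 P$ ($f{\left(S,P \right)} = 2 \left(- P\right) = - 2 P$)
$13 \left(-24\right) + \left(f{\left(0,-2 \right)} \left(-2 + 2\right) + Q{\left(0,-1 \right)}\right) = 13 \left(-24\right) + \left(\left(-2\right) \left(-2\right) \left(-2 + 2\right) + \left(-8 + 4 \cdot 0\right)\right) = -312 + \left(4 \cdot 0 + \left(-8 + 0\right)\right) = -312 + \left(0 - 8\right) = -312 - 8 = -320$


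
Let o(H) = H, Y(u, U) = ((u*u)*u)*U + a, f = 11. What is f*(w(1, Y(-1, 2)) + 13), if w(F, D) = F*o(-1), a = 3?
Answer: 132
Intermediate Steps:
Y(u, U) = 3 + U*u³ (Y(u, U) = ((u*u)*u)*U + 3 = (u²*u)*U + 3 = u³*U + 3 = U*u³ + 3 = 3 + U*u³)
w(F, D) = -F (w(F, D) = F*(-1) = -F)
f*(w(1, Y(-1, 2)) + 13) = 11*(-1*1 + 13) = 11*(-1 + 13) = 11*12 = 132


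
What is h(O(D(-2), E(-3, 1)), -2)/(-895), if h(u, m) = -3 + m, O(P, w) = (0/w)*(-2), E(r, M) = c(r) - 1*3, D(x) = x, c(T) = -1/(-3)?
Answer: 1/179 ≈ 0.0055866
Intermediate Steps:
c(T) = ⅓ (c(T) = -1*(-⅓) = ⅓)
E(r, M) = -8/3 (E(r, M) = ⅓ - 1*3 = ⅓ - 3 = -8/3)
O(P, w) = 0 (O(P, w) = 0*(-2) = 0)
h(O(D(-2), E(-3, 1)), -2)/(-895) = (-3 - 2)/(-895) = -5*(-1/895) = 1/179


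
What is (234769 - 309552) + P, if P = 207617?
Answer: 132834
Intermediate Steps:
(234769 - 309552) + P = (234769 - 309552) + 207617 = -74783 + 207617 = 132834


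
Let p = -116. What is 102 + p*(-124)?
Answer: 14486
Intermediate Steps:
102 + p*(-124) = 102 - 116*(-124) = 102 + 14384 = 14486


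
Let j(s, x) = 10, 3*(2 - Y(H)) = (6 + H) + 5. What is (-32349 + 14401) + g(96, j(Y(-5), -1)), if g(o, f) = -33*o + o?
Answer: -21020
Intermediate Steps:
Y(H) = -5/3 - H/3 (Y(H) = 2 - ((6 + H) + 5)/3 = 2 - (11 + H)/3 = 2 + (-11/3 - H/3) = -5/3 - H/3)
g(o, f) = -32*o
(-32349 + 14401) + g(96, j(Y(-5), -1)) = (-32349 + 14401) - 32*96 = -17948 - 3072 = -21020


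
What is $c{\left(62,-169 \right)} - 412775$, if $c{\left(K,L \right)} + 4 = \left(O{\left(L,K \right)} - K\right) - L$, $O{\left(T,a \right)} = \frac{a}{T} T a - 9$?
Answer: $-408837$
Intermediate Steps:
$O{\left(T,a \right)} = -9 + a^{2}$ ($O{\left(T,a \right)} = a a - 9 = a^{2} - 9 = -9 + a^{2}$)
$c{\left(K,L \right)} = -13 + K^{2} - K - L$ ($c{\left(K,L \right)} = -4 - \left(9 + K + L - K^{2}\right) = -13 + K^{2} - K - L$)
$c{\left(62,-169 \right)} - 412775 = \left(-13 + 62^{2} - 62 - -169\right) - 412775 = \left(-13 + 3844 - 62 + 169\right) - 412775 = 3938 - 412775 = -408837$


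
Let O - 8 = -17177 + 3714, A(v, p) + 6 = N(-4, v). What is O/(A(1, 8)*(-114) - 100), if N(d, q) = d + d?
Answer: -13455/1496 ≈ -8.9940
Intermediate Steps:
N(d, q) = 2*d
A(v, p) = -14 (A(v, p) = -6 + 2*(-4) = -6 - 8 = -14)
O = -13455 (O = 8 + (-17177 + 3714) = 8 - 13463 = -13455)
O/(A(1, 8)*(-114) - 100) = -13455/(-14*(-114) - 100) = -13455/(1596 - 100) = -13455/1496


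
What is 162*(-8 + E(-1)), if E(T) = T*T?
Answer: -1134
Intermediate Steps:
E(T) = T²
162*(-8 + E(-1)) = 162*(-8 + (-1)²) = 162*(-8 + 1) = 162*(-7) = -1134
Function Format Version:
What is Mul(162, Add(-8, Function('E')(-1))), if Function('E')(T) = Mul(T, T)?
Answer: -1134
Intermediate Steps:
Function('E')(T) = Pow(T, 2)
Mul(162, Add(-8, Function('E')(-1))) = Mul(162, Add(-8, Pow(-1, 2))) = Mul(162, Add(-8, 1)) = Mul(162, -7) = -1134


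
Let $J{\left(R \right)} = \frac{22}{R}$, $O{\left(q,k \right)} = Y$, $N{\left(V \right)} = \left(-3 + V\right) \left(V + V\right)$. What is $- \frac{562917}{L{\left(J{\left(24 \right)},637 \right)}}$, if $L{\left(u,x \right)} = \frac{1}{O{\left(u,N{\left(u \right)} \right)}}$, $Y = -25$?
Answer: $14072925$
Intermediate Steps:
$N{\left(V \right)} = 2 V \left(-3 + V\right)$ ($N{\left(V \right)} = \left(-3 + V\right) 2 V = 2 V \left(-3 + V\right)$)
$O{\left(q,k \right)} = -25$
$L{\left(u,x \right)} = - \frac{1}{25}$ ($L{\left(u,x \right)} = \frac{1}{-25} = - \frac{1}{25}$)
$- \frac{562917}{L{\left(J{\left(24 \right)},637 \right)}} = - \frac{562917}{- \frac{1}{25}} = \left(-562917\right) \left(-25\right) = 14072925$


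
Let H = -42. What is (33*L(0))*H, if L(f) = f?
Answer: 0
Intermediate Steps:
(33*L(0))*H = (33*0)*(-42) = 0*(-42) = 0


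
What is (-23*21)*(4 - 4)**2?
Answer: 0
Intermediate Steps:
(-23*21)*(4 - 4)**2 = -483*0**2 = -483*0 = 0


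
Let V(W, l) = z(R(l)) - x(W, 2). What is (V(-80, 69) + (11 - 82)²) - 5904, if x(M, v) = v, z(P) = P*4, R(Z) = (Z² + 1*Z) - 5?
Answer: 18435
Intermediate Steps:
R(Z) = -5 + Z + Z² (R(Z) = (Z² + Z) - 5 = (Z + Z²) - 5 = -5 + Z + Z²)
z(P) = 4*P
V(W, l) = -22 + 4*l + 4*l² (V(W, l) = 4*(-5 + l + l²) - 1*2 = (-20 + 4*l + 4*l²) - 2 = -22 + 4*l + 4*l²)
(V(-80, 69) + (11 - 82)²) - 5904 = ((-22 + 4*69 + 4*69²) + (11 - 82)²) - 5904 = ((-22 + 276 + 4*4761) + (-71)²) - 5904 = ((-22 + 276 + 19044) + 5041) - 5904 = (19298 + 5041) - 5904 = 24339 - 5904 = 18435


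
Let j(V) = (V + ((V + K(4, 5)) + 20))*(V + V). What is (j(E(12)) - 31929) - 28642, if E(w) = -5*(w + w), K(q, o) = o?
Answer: -8971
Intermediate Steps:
E(w) = -10*w
j(V) = 2*V*(25 + 2*V) (j(V) = (V + ((V + 5) + 20))*(V + V) = (V + ((5 + V) + 20))*(2*V) = (V + (25 + V))*(2*V) = (25 + 2*V)*(2*V) = 2*V*(25 + 2*V))
(j(E(12)) - 31929) - 28642 = (2*(-10*12)*(25 + 2*(-10*12)) - 31929) - 28642 = (2*(-120)*(25 + 2*(-120)) - 31929) - 28642 = (2*(-120)*(25 - 240) - 31929) - 28642 = (2*(-120)*(-215) - 31929) - 28642 = (51600 - 31929) - 28642 = 19671 - 28642 = -8971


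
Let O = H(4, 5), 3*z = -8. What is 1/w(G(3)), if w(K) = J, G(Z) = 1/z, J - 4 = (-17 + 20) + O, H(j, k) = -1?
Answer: 1/6 ≈ 0.16667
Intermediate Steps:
z = -8/3 (z = (1/3)*(-8) = -8/3 ≈ -2.6667)
O = -1
J = 6 (J = 4 + ((-17 + 20) - 1) = 4 + (3 - 1) = 4 + 2 = 6)
G(Z) = -3/8 (G(Z) = 1/(-8/3) = -3/8)
w(K) = 6
1/w(G(3)) = 1/6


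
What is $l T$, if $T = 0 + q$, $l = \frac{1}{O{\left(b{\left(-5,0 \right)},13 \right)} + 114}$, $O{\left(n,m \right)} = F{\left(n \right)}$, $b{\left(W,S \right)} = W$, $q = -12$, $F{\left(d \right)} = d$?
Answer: $- \frac{12}{109} \approx -0.11009$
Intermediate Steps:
$O{\left(n,m \right)} = n$
$l = \frac{1}{109}$ ($l = \frac{1}{-5 + 114} = \frac{1}{109} \approx 0.0091743$)
$T = -12$ ($T = 0 - 12 = -12$)
$l T = \frac{1}{109} \left(-12\right) = - \frac{12}{109}$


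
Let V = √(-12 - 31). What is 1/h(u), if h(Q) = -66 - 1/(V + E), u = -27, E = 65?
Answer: (-√43 + 65*I)/(-4291*I + 66*√43) ≈ -0.015148 - 3.5255e-7*I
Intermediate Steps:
V = I*√43 (V = √(-43) = I*√43 ≈ 6.5574*I)
h(Q) = -66 - 1/(65 + I*√43) (h(Q) = -66 - 1/(I*√43 + 65) = -66 - 1/(65 + I*√43))
1/h(u) = 1/((-66*√43 + 4291*I)/(√43 - 65*I)) = (√43 - 65*I)/(-66*√43 + 4291*I)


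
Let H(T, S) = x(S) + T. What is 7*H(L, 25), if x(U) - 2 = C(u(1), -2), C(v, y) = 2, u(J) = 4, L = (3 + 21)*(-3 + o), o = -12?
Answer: -2492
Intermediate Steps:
L = -360 (L = (3 + 21)*(-3 - 12) = 24*(-15) = -360)
x(U) = 4 (x(U) = 2 + 2 = 4)
H(T, S) = 4 + T
7*H(L, 25) = 7*(4 - 360) = 7*(-356) = -2492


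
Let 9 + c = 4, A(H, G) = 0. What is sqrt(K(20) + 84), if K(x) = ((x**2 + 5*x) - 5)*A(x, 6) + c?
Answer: sqrt(79) ≈ 8.8882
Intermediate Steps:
c = -5 (c = -9 + 4 = -5)
K(x) = -5 (K(x) = ((x**2 + 5*x) - 5)*0 - 5 = (-5 + x**2 + 5*x)*0 - 5 = 0 - 5 = -5)
sqrt(K(20) + 84) = sqrt(-5 + 84) = sqrt(79)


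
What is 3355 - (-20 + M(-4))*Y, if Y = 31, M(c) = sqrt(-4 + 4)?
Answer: 3975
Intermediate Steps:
M(c) = 0 (M(c) = sqrt(0) = 0)
3355 - (-20 + M(-4))*Y = 3355 - (-20 + 0)*31 = 3355 - (-20)*31 = 3355 - 1*(-620) = 3355 + 620 = 3975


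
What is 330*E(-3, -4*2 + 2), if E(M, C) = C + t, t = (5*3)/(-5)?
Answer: -2970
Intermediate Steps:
t = -3 (t = 15*(-⅕) = -3)
E(M, C) = -3 + C (E(M, C) = C - 3 = -3 + C)
330*E(-3, -4*2 + 2) = 330*(-3 + (-4*2 + 2)) = 330*(-3 + (-8 + 2)) = 330*(-3 - 6) = 330*(-9) = -2970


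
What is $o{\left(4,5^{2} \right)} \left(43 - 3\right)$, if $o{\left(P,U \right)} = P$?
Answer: $160$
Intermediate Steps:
$o{\left(4,5^{2} \right)} \left(43 - 3\right) = 4 \left(43 - 3\right) = 4 \cdot 40 = 160$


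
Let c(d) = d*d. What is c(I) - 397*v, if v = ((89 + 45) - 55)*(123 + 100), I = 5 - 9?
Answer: -6993933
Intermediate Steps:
I = -4
c(d) = d²
v = 17617 (v = (134 - 55)*223 = 79*223 = 17617)
c(I) - 397*v = (-4)² - 397*17617 = 16 - 6993949 = -6993933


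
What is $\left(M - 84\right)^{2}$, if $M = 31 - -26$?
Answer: $729$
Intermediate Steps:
$M = 57$ ($M = 31 + 26 = 57$)
$\left(M - 84\right)^{2} = \left(57 - 84\right)^{2} = \left(-27\right)^{2} = 729$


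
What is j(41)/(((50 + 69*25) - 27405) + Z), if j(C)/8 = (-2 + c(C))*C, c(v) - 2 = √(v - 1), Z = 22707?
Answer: -656*√10/2923 ≈ -0.70970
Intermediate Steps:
c(v) = 2 + √(-1 + v) (c(v) = 2 + √(v - 1) = 2 + √(-1 + v))
j(C) = 8*C*√(-1 + C) (j(C) = 8*((-2 + (2 + √(-1 + C)))*C) = 8*(√(-1 + C)*C) = 8*(C*√(-1 + C)) = 8*C*√(-1 + C))
j(41)/(((50 + 69*25) - 27405) + Z) = (8*41*√(-1 + 41))/(((50 + 69*25) - 27405) + 22707) = (8*41*√40)/(((50 + 1725) - 27405) + 22707) = (8*41*(2*√10))/((1775 - 27405) + 22707) = (656*√10)/(-25630 + 22707) = (656*√10)/(-2923) = (656*√10)*(-1/2923) = -656*√10/2923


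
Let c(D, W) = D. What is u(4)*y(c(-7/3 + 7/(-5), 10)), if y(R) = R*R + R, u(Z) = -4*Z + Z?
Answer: -9184/75 ≈ -122.45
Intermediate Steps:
u(Z) = -3*Z
y(R) = R + R² (y(R) = R² + R = R + R²)
u(4)*y(c(-7/3 + 7/(-5), 10)) = (-3*4)*((-7/3 + 7/(-5))*(1 + (-7/3 + 7/(-5)))) = -12*(-7*⅓ + 7*(-⅕))*(1 + (-7*⅓ + 7*(-⅕))) = -12*(-7/3 - 7/5)*(1 + (-7/3 - 7/5)) = -(-224)*(1 - 56/15)/5 = -(-224)*(-41)/(5*15) = -12*2296/225 = -9184/75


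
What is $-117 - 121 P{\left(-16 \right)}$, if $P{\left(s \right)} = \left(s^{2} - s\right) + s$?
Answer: $-31093$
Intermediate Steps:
$P{\left(s \right)} = s^{2}$
$-117 - 121 P{\left(-16 \right)} = -117 - 121 \left(-16\right)^{2} = -117 - 30976 = -31093$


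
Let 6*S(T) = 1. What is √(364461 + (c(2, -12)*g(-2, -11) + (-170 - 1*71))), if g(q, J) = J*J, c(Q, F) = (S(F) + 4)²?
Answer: √13187545/6 ≈ 605.24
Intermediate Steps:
S(T) = ⅙ (S(T) = (⅙)*1 = ⅙)
c(Q, F) = 625/36 (c(Q, F) = (⅙ + 4)² = (25/6)² = 625/36)
g(q, J) = J²
√(364461 + (c(2, -12)*g(-2, -11) + (-170 - 1*71))) = √(364461 + ((625/36)*(-11)² + (-170 - 1*71))) = √(364461 + ((625/36)*121 + (-170 - 71))) = √(364461 + (75625/36 - 241)) = √(364461 + 66949/36) = √(13187545/36) = √13187545/6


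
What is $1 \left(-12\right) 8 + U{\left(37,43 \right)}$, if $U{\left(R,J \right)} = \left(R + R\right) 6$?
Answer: $348$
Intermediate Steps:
$U{\left(R,J \right)} = 12 R$ ($U{\left(R,J \right)} = 2 R 6 = 12 R$)
$1 \left(-12\right) 8 + U{\left(37,43 \right)} = 1 \left(-12\right) 8 + 12 \cdot 37 = \left(-12\right) 8 + 444 = -96 + 444 = 348$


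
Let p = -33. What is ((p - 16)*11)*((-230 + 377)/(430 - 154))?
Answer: -26411/92 ≈ -287.08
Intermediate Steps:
((p - 16)*11)*((-230 + 377)/(430 - 154)) = ((-33 - 16)*11)*((-230 + 377)/(430 - 154)) = (-49*11)*(147/276) = -79233/276 = -539*49/92 = -26411/92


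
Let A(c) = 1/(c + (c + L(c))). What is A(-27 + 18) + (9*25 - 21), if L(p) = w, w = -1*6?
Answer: 4895/24 ≈ 203.96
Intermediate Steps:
w = -6
L(p) = -6
A(c) = 1/(-6 + 2*c) (A(c) = 1/(c + (c - 6)) = 1/(c + (-6 + c)) = 1/(-6 + 2*c))
A(-27 + 18) + (9*25 - 21) = 1/(2*(-3 + (-27 + 18))) + (9*25 - 21) = 1/(2*(-3 - 9)) + (225 - 21) = (½)/(-12) + 204 = (½)*(-1/12) + 204 = -1/24 + 204 = 4895/24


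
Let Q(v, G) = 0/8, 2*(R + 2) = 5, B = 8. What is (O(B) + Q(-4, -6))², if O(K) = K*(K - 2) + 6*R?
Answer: 2601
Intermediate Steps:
R = ½ (R = -2 + (½)*5 = -2 + 5/2 = ½ ≈ 0.50000)
O(K) = 3 + K*(-2 + K) (O(K) = K*(K - 2) + 6*(½) = K*(-2 + K) + 3 = 3 + K*(-2 + K))
Q(v, G) = 0 (Q(v, G) = 0*(⅛) = 0)
(O(B) + Q(-4, -6))² = ((3 + 8² - 2*8) + 0)² = ((3 + 64 - 16) + 0)² = (51 + 0)² = 51² = 2601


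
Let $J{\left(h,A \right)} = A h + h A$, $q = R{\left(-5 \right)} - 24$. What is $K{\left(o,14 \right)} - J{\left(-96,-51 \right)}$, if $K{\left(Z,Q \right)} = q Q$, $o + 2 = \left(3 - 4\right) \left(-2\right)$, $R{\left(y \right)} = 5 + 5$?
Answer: $-9988$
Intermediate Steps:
$R{\left(y \right)} = 10$
$q = -14$ ($q = 10 - 24 = -14$)
$J{\left(h,A \right)} = 2 A h$ ($J{\left(h,A \right)} = A h + A h = 2 A h$)
$o = 0$ ($o = -2 + \left(3 - 4\right) \left(-2\right) = -2 - -2 = -2 + 2 = 0$)
$K{\left(Z,Q \right)} = - 14 Q$
$K{\left(o,14 \right)} - J{\left(-96,-51 \right)} = \left(-14\right) 14 - 2 \left(-51\right) \left(-96\right) = -196 - 9792 = -9988$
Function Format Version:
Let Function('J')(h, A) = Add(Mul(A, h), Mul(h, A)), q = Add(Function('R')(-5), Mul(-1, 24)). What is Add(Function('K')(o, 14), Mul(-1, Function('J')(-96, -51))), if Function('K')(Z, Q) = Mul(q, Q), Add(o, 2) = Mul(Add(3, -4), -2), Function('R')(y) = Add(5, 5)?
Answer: -9988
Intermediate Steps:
Function('R')(y) = 10
q = -14 (q = Add(10, Mul(-1, 24)) = Add(10, -24) = -14)
Function('J')(h, A) = Mul(2, A, h) (Function('J')(h, A) = Add(Mul(A, h), Mul(A, h)) = Mul(2, A, h))
o = 0 (o = Add(-2, Mul(Add(3, -4), -2)) = Add(-2, Mul(-1, -2)) = Add(-2, 2) = 0)
Function('K')(Z, Q) = Mul(-14, Q)
Add(Function('K')(o, 14), Mul(-1, Function('J')(-96, -51))) = Add(Mul(-14, 14), Mul(-1, Mul(2, -51, -96))) = Add(-196, Mul(-1, 9792)) = Add(-196, -9792) = -9988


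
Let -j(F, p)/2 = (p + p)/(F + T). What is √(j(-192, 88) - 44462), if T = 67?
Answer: I*√27786990/25 ≈ 210.85*I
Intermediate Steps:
j(F, p) = -4*p/(67 + F) (j(F, p) = -2*(p + p)/(F + 67) = -2*2*p/(67 + F) = -4*p/(67 + F))
√(j(-192, 88) - 44462) = √(-4*88/(67 - 192) - 44462) = √(-4*88/(-125) - 44462) = √(-4*88*(-1/125) - 44462) = √(352/125 - 44462) = √(-5557398/125) = I*√27786990/25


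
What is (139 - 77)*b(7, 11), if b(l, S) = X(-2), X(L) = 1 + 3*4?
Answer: 806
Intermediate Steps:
X(L) = 13 (X(L) = 1 + 12 = 13)
b(l, S) = 13
(139 - 77)*b(7, 11) = (139 - 77)*13 = 62*13 = 806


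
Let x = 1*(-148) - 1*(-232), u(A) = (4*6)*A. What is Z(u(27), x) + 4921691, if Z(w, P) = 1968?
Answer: 4923659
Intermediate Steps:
u(A) = 24*A
x = 84 (x = -148 + 232 = 84)
Z(u(27), x) + 4921691 = 1968 + 4921691 = 4923659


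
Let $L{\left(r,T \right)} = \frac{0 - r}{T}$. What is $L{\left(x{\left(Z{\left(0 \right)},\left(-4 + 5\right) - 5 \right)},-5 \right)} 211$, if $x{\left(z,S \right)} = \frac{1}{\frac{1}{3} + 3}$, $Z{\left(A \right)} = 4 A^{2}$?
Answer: $\frac{633}{50} \approx 12.66$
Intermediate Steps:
$x{\left(z,S \right)} = \frac{3}{10}$ ($x{\left(z,S \right)} = \frac{1}{\frac{1}{3} + 3} = \frac{1}{\frac{10}{3}} = \frac{3}{10}$)
$L{\left(r,T \right)} = - \frac{r}{T}$ ($L{\left(r,T \right)} = \frac{\left(-1\right) r}{T} = - \frac{r}{T}$)
$L{\left(x{\left(Z{\left(0 \right)},\left(-4 + 5\right) - 5 \right)},-5 \right)} 211 = \left(-1\right) \frac{3}{10} \frac{1}{-5} \cdot 211 = \left(-1\right) \frac{3}{10} \left(- \frac{1}{5}\right) 211 = \frac{3}{50} \cdot 211 = \frac{633}{50}$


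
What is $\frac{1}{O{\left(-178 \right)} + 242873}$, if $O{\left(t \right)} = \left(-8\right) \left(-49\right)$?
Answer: $\frac{1}{243265} \approx 4.1107 \cdot 10^{-6}$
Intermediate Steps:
$O{\left(t \right)} = 392$
$\frac{1}{O{\left(-178 \right)} + 242873} = \frac{1}{392 + 242873} = \frac{1}{243265}$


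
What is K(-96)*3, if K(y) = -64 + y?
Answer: -480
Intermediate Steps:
K(-96)*3 = (-64 - 96)*3 = -160*3 = -480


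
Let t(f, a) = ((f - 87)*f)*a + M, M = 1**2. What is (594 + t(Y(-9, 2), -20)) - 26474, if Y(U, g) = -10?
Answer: -45279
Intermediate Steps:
M = 1
t(f, a) = 1 + a*f*(-87 + f) (t(f, a) = ((f - 87)*f)*a + 1 = ((-87 + f)*f)*a + 1 = (f*(-87 + f))*a + 1 = a*f*(-87 + f) + 1 = 1 + a*f*(-87 + f))
(594 + t(Y(-9, 2), -20)) - 26474 = (594 + (1 - 20*(-10)**2 - 87*(-20)*(-10))) - 26474 = (594 + (1 - 20*100 - 17400)) - 26474 = (594 + (1 - 2000 - 17400)) - 26474 = (594 - 19399) - 26474 = -18805 - 26474 = -45279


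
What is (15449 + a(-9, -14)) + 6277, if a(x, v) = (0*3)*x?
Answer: 21726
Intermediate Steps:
a(x, v) = 0 (a(x, v) = 0*x = 0)
(15449 + a(-9, -14)) + 6277 = (15449 + 0) + 6277 = 15449 + 6277 = 21726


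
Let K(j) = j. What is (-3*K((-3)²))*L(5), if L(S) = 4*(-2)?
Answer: 216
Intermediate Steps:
L(S) = -8
(-3*K((-3)²))*L(5) = -3*(-3)²*(-8) = -3*9*(-8) = -27*(-8) = 216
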